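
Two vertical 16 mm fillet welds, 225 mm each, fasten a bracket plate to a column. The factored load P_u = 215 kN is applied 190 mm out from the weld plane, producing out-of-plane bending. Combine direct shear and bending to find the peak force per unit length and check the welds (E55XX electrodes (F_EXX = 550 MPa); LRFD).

f_max ≈ 2470 N/mm; adequate

L_w = 2 × 225 = 450 mm; section modulus (unit throat) S = 2 × L²/6 = 16880 mm².
Direct shear f_v = P/L_w = 215×10³/450 = 477.8 N/mm.
Moment M = P × e = 215×10³ × 190 = 40850000 N·mm; bending f_b = M/S = 2421 N/mm.
f_max = √(f_v² + f_b²) = √(477.8² + 2421²) = 2467 N/mm.
φr_n = 0.75 × 0.6 × 550 × (0.707 × 16) = 2800 N/mm → adequate.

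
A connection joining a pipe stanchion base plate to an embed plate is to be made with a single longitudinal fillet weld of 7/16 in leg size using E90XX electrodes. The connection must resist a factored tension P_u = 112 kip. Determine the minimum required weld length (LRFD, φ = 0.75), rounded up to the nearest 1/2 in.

L = 9 in

E90XX → F_EXX = 90 ksi.
Throat t_e = 0.707 × 0.4375 = 0.3093 in.
φr_n = 0.75 × 0.6 × 90 × 0.3093 = 12.53 kip/in.
L_req = P_u / φr_n = 112 / 12.53 = 8.941 in total.
Round up → use L = 9 in.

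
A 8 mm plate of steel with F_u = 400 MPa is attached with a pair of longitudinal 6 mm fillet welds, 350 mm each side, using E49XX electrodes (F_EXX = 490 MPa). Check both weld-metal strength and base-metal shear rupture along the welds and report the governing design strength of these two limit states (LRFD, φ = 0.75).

t_e = 0.707 × 6 = 4.242 mm; L = 700 mm.
Weld metal: φR_n = 0.75 × 0.6 × 490 × 4.242 × 700 × 10⁻³ = 654.8 kN.
Base metal (shear rupture): φR_n = 0.75 × 0.6 × 400 × 8 × 700 × 10⁻³ = 1008 kN.
Governing: weld metal.

φR_n ≈ 655 kN (weld metal governs)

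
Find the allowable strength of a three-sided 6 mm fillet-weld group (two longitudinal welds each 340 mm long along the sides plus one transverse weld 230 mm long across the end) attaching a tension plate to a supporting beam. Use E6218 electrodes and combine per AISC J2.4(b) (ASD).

E62XX → F_EXX = 620 MPa.
t_e = 0.707 × 6 = 4.242 mm.
R_nwl = 0.6 × 620 × 4.242 × 680 × 10⁻³ = 1073 kN (longitudinal, 2 welds).
R_nwt = 0.6 × 620 × 4.242 × 230 × 10⁻³ = 362.9 kN (transverse, base value).
(i) R_nwl + R_nwt = 1436 kN; (ii) 0.85 R_nwl + 1.5 R_nwt = 1457 kN.
R_n = max = 1457 kN [governs: (ii)]; R_n/Ω = 728.3 kN.

R_n/Ω ≈ 728 kN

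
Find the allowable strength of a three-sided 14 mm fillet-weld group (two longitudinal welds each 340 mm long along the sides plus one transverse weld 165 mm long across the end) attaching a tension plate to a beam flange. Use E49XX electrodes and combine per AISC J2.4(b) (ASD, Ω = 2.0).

E49XX → F_EXX = 490 MPa.
t_e = 0.707 × 14 = 9.898 mm.
R_nwl = 0.6 × 490 × 9.898 × 680 × 10⁻³ = 1979 kN (longitudinal, 2 welds).
R_nwt = 0.6 × 490 × 9.898 × 165 × 10⁻³ = 480.2 kN (transverse, base value).
(i) R_nwl + R_nwt = 2459 kN; (ii) 0.85 R_nwl + 1.5 R_nwt = 2402 kN.
R_n = max = 2459 kN [governs: (i)]; R_n/Ω = 1229 kN.

R_n/Ω ≈ 1230 kN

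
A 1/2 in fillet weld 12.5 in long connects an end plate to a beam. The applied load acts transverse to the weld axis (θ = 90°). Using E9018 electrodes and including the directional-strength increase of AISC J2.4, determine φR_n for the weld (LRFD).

E90XX → F_EXX = 90 ksi.
t_e = 0.707 × 0.5 = 0.3535 in; A_we = 0.3535 × 12.5 = 4.419 in².
Directional factor: 1.0 + 0.5 sin^1.5(90°) = 1.5.
F_nw = 0.6 × 90 × 1.5 = 81 ksi.
φR_n = 0.75 × 81 × 4.419 = 268.4 kips.

φR_n ≈ 268 kips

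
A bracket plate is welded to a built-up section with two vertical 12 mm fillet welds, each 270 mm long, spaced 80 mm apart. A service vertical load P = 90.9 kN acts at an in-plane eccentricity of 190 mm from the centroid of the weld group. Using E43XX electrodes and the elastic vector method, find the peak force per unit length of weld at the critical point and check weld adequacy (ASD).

E43XX → F_EXX = 430 MPa.
Total weld length L_w = 540 mm. Treat welds as unit-width lines.
Polar moment about centroid: J = 2[d³/12 + d(b/2)²] = 2[270³/12 + 270×40²] = 4144000 mm³.
Direct shear f_v = P/L_w = 90.9×10³ / 540 = 168.3 N/mm (vertical).
Torsion M = P·e = 90.9×10³ × 190 = 17271000 N·mm.
Critical point at (x, y) = (40, 135) from centroid. f_tx = M·y/J = 562.6 N/mm; f_ty = M·x/J = 166.7 N/mm.
Resultant f_max = √[f_tx² + (f_v + f_ty)²] = √[562.6² + (168.3 + 166.7)²] = 654.8 N/mm.
Capacity per unit length: r_n/Ω = (1/2.0) × 0.6 × 430 × (0.707 × 12) = 1094 N/mm.
654.8 ≤ 1094 → adequate.

f_max ≈ 655 N/mm; adequate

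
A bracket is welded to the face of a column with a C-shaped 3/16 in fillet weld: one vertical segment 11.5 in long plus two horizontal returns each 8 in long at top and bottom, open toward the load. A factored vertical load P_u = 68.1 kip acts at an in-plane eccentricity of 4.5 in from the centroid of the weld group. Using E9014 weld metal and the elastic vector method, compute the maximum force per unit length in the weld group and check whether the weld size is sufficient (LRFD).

f_max ≈ 4.98 kip/in; adequate

E90XX → F_EXX = 90 ksi.
Total weld length L_w = 27.5 in. Treat welds as unit-width lines.
Centroid: x̄ = 2×8×4 / 27.5 = 2.327 in from the vertical weld.
Polar moment about centroid: J = I_x + I_y = [11.5³/12 + 2×8×5.75²] + [11.5×2.327² + 2(8³/12 + 8×1.673²)] = 848.1 in³.
Direct shear f_v = P/L_w = 68.1 / 27.5 = 2.476 kip/in (vertical).
Torsion M = P·e = 68.1 × 4.5 = 306.45 kip·in.
Critical point at (x, y) = (5.673, 5.75) from centroid. f_tx = M·y/J = 2.078 kip/in; f_ty = M·x/J = 2.05 kip/in.
Resultant f_max = √[f_tx² + (f_v + f_ty)²] = √[2.078² + (2.476 + 2.05)²] = 4.98 kip/in.
Capacity per unit length: φr_n = 0.75 × 0.6 × 90 × (0.707 × 0.1875) = 5.369 kip/in.
4.98 ≤ 5.369 → adequate.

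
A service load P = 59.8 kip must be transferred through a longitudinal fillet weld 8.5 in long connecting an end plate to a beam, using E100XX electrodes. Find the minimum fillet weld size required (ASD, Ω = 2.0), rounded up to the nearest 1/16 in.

w = 3/8 in

E100XX → F_EXX = 100 ksi.
Total weld length L = 8.5 in.
Required throat t_e = P × Ω / (0.6 F_EXX × L) = 59.8 × 2.0 / (0.6 × 100 × 8.5) = 0.2345 in.
Required leg w = t_e / 0.707 = 0.3317 in → use 3/8 in.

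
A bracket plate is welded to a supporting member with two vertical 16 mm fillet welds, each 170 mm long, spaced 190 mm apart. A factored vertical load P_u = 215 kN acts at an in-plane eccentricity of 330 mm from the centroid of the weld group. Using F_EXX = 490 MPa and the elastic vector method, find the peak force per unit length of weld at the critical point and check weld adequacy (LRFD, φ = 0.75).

f_max ≈ 2830 N/mm; NOT adequate

Total weld length L_w = 340 mm. Treat welds as unit-width lines.
Polar moment about centroid: J = 2[d³/12 + d(b/2)²] = 2[170³/12 + 170×95²] = 3887000 mm³.
Direct shear f_v = P/L_w = 215×10³ / 340 = 632.4 N/mm (vertical).
Torsion M = P·e = 215×10³ × 330 = 70950000 N·mm.
Critical point at (x, y) = (95, 85) from centroid. f_tx = M·y/J = 1551 N/mm; f_ty = M·x/J = 1734 N/mm.
Resultant f_max = √[f_tx² + (f_v + f_ty)²] = √[1551² + (632.4 + 1734)²] = 2829 N/mm.
Capacity per unit length: φr_n = 0.75 × 0.6 × 490 × (0.707 × 16) = 2494 N/mm.
2829 > 2494 → NOT adequate.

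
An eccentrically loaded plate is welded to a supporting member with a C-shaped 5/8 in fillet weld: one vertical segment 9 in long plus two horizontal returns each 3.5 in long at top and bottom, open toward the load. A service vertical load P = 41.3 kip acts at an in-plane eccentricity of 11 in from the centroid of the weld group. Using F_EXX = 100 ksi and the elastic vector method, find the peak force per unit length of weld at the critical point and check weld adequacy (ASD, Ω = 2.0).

f_max ≈ 12.3 kip/in; adequate

Total weld length L_w = 16 in. Treat welds as unit-width lines.
Centroid: x̄ = 2×3.5×1.75 / 16 = 0.7656 in from the vertical weld.
Polar moment about centroid: J = I_x + I_y = [9³/12 + 2×3.5×4.5²] + [9×0.7656² + 2(3.5³/12 + 3.5×0.9844²)] = 221.7 in³.
Direct shear f_v = P/L_w = 41.3 / 16 = 2.581 kip/in (vertical).
Torsion M = P·e = 41.3 × 11 = 454.3 kip·in.
Critical point at (x, y) = (2.734, 4.5) from centroid. f_tx = M·y/J = 9.221 kip/in; f_ty = M·x/J = 5.603 kip/in.
Resultant f_max = √[f_tx² + (f_v + f_ty)²] = √[9.221² + (2.581 + 5.603)²] = 12.33 kip/in.
Capacity per unit length: r_n/Ω = (1/2.0) × 0.6 × 100 × (0.707 × 0.625) = 13.26 kip/in.
12.33 ≤ 13.26 → adequate.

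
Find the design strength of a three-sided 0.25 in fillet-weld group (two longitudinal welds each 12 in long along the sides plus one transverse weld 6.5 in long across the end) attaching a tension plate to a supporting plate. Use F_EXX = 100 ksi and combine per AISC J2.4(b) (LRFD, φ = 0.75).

t_e = 0.707 × 0.25 = 0.1767 in.
R_nwl = 0.6 × 100 × 0.1767 × 24 = 254.5 kip (longitudinal, 2 welds).
R_nwt = 0.6 × 100 × 0.1767 × 6.5 = 68.93 kip (transverse, base value).
(i) R_nwl + R_nwt = 323.5 kip; (ii) 0.85 R_nwl + 1.5 R_nwt = 319.7 kip.
R_n = max = 323.5 kip [governs: (i)]; φR_n = 242.6 kip.

φR_n ≈ 243 kip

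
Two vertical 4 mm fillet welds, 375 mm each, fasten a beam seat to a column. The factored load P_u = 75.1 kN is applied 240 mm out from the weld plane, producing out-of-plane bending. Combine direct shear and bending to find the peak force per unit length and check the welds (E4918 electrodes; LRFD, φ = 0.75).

E49XX → F_EXX = 490 MPa.
L_w = 2 × 375 = 750 mm; section modulus (unit throat) S = 2 × L²/6 = 46880 mm².
Direct shear f_v = P/L_w = 75.1×10³/750 = 100.1 N/mm.
Moment M = P × e = 75.1×10³ × 240 = 18024000 N·mm; bending f_b = M/S = 384.5 N/mm.
f_max = √(f_v² + f_b²) = √(100.1² + 384.5²) = 397.3 N/mm.
φr_n = 0.75 × 0.6 × 490 × (0.707 × 4) = 623.6 N/mm → adequate.

f_max ≈ 397 N/mm; adequate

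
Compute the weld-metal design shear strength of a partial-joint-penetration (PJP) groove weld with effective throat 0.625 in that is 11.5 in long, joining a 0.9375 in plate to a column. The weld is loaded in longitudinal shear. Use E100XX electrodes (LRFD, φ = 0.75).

φR_n ≈ 323 kip

E100XX → F_EXX = 100 ksi.
Effective throat (given) t_e = 0.625 in.
A_we = 0.625 × 11.5 = 7.188 in².
F_nw = 0.6 F_EXX = 60 ksi.
φR_n = 0.75 × 60 × 7.188 = 323.4 kip.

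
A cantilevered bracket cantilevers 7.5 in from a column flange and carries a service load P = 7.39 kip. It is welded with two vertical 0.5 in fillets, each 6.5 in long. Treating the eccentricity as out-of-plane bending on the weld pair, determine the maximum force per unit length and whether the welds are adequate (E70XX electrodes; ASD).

f_max ≈ 3.98 kip/in; adequate

E70XX → F_EXX = 70 ksi.
L_w = 2 × 6.5 = 13 in; section modulus (unit throat) S = 2 × L²/6 = 14.08 in².
Direct shear f_v = P/L_w = 7.39/13 = 0.5685 kip/in.
Moment M = P × e = 7.39 × 7.5 = 55.425 kip·in; bending f_b = M/S = 3.936 kip/in.
f_max = √(f_v² + f_b²) = √(0.5685² + 3.936²) = 3.976 kip/in.
r_n/Ω = (1/2.0) × 0.6 × 70 × (0.707 × 0.5) = 7.423 kip/in → adequate.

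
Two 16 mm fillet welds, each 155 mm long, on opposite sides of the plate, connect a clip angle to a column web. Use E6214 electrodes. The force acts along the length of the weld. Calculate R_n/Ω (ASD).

E62XX → F_EXX = 620 MPa.
Effective throat t_e = 0.707 × 16 = 11.31 mm.
Total length L = 310 mm; A_we = 11.31 × 310 = 3507 mm².
F_nw = 0.6 F_EXX = 0.6 × 620 = 372 MPa.
R_n = 372 × 3507 × 10⁻³ = 1304 kN; R_n/Ω = 1304/2.0 = 652.2 kN.

R_n/Ω ≈ 652 kN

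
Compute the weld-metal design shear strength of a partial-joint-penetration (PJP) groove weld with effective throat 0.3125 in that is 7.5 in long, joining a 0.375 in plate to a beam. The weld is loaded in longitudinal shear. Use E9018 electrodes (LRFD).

φR_n ≈ 94.9 kip

E90XX → F_EXX = 90 ksi.
Effective throat (given) t_e = 0.3125 in.
A_we = 0.3125 × 7.5 = 2.344 in².
F_nw = 0.6 F_EXX = 54 ksi.
φR_n = 0.75 × 54 × 2.344 = 94.92 kip.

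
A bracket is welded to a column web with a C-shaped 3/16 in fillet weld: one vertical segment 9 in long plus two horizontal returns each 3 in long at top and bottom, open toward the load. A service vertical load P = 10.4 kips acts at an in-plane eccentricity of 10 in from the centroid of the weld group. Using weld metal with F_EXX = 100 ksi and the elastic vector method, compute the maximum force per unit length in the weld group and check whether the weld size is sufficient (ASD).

Total weld length L_w = 15 in. Treat welds as unit-width lines.
Centroid: x̄ = 2×3×1.5 / 15 = 0.6 in from the vertical weld.
Polar moment about centroid: J = I_x + I_y = [9³/12 + 2×3×4.5²] + [9×0.6² + 2(3³/12 + 3×0.9²)] = 194.8 in³.
Direct shear f_v = P/L_w = 10.4 / 15 = 0.6933 kip/in (vertical).
Torsion M = P·e = 10.4 × 10 = 104 kip·in.
Critical point at (x, y) = (2.4, 4.5) from centroid. f_tx = M·y/J = 2.402 kip/in; f_ty = M·x/J = 1.281 kip/in.
Resultant f_max = √[f_tx² + (f_v + f_ty)²] = √[2.402² + (0.6933 + 1.281)²] = 3.109 kip/in.
Capacity per unit length: r_n/Ω = (1/2.0) × 0.6 × 100 × (0.707 × 0.1875) = 3.977 kip/in.
3.109 ≤ 3.977 → adequate.

f_max ≈ 3.11 kip/in; adequate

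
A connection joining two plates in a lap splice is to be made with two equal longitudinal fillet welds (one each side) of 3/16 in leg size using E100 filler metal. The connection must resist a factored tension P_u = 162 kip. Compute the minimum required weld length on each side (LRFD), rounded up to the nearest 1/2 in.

L = 14 in on each side

E100XX → F_EXX = 100 ksi.
Throat t_e = 0.707 × 0.1875 = 0.1326 in.
φr_n = 0.75 × 0.6 × 100 × 0.1326 = 5.965 kip/in.
L_req = P_u / φr_n = 162 / 5.965 = 27.16 in total.
Per side: 27.16 / 2 = 13.58 in.
Round up → use L = 14 in on each side.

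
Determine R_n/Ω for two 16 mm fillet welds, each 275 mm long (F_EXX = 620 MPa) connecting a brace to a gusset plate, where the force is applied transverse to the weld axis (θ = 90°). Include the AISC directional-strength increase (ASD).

t_e = 0.707 × 16 = 11.31 mm; A_we = 11.31 × 550 = 6222 mm².
Directional factor: 1.0 + 0.5 sin^1.5(90°) = 1.5.
F_nw = 0.6 × 620 × 1.5 = 558 MPa.
R_n/Ω = (558 × 6222) / 2.0 × 10⁻³ = 1736 kN.

R_n/Ω ≈ 1740 kN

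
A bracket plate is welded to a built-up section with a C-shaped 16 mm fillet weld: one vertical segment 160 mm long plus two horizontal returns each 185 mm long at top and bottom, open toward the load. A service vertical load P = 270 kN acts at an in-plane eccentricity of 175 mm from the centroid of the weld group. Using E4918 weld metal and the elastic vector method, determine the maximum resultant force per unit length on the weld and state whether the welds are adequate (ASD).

f_max ≈ 1890 N/mm; NOT adequate

E49XX → F_EXX = 490 MPa.
Total weld length L_w = 530 mm. Treat welds as unit-width lines.
Centroid: x̄ = 2×185×92.5 / 530 = 64.58 mm from the vertical weld.
Polar moment about centroid: J = I_x + I_y = [160³/12 + 2×185×80²] + [160×64.58² + 2(185³/12 + 185×27.92²)] = 4720000 mm³.
Direct shear f_v = P/L_w = 270×10³ / 530 = 509.4 N/mm (vertical).
Torsion M = P·e = 270×10³ × 175 = 47250000 N·mm.
Critical point at (x, y) = (120.4, 80) from centroid. f_tx = M·y/J = 800.8 N/mm; f_ty = M·x/J = 1205 N/mm.
Resultant f_max = √[f_tx² + (f_v + f_ty)²] = √[800.8² + (509.4 + 1205)²] = 1893 N/mm.
Capacity per unit length: r_n/Ω = (1/2.0) × 0.6 × 490 × (0.707 × 16) = 1663 N/mm.
1893 > 1663 → NOT adequate.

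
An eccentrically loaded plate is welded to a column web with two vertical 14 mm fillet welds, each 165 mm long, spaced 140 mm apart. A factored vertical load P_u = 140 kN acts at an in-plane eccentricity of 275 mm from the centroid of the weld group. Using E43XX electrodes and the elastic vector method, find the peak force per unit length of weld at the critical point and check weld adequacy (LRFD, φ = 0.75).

f_max ≈ 2060 N/mm; NOT adequate

E43XX → F_EXX = 430 MPa.
Total weld length L_w = 330 mm. Treat welds as unit-width lines.
Polar moment about centroid: J = 2[d³/12 + d(b/2)²] = 2[165³/12 + 165×70²] = 2366000 mm³.
Direct shear f_v = P/L_w = 140×10³ / 330 = 424.2 N/mm (vertical).
Torsion M = P·e = 140×10³ × 275 = 38500000 N·mm.
Critical point at (x, y) = (70, 82.5) from centroid. f_tx = M·y/J = 1343 N/mm; f_ty = M·x/J = 1139 N/mm.
Resultant f_max = √[f_tx² + (f_v + f_ty)²] = √[1343² + (424.2 + 1139)²] = 2061 N/mm.
Capacity per unit length: φr_n = 0.75 × 0.6 × 430 × (0.707 × 14) = 1915 N/mm.
2061 > 1915 → NOT adequate.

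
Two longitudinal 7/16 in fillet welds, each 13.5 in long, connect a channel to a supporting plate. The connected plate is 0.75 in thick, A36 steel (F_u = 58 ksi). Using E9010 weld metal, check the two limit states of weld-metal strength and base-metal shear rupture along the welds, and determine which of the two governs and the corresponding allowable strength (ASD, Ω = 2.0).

R_n/Ω ≈ 225 kips (weld metal governs)

E90XX → F_EXX = 90 ksi.
t_e = 0.707 × 0.4375 = 0.3093 in; L = 27 in.
Weld metal: R_n/Ω = (1/2.0) × 0.6 × 90 × 0.3093 × 27 = 225.5 kips.
Base metal (shear rupture): R_n/Ω = (1/2.0) × 0.6 × 58 × 0.75 × 27 = 352.3 kips.
Governing: weld metal.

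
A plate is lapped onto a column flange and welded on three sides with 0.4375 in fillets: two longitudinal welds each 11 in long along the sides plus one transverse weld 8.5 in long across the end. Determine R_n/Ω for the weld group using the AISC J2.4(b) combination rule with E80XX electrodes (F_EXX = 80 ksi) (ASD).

R_n/Ω ≈ 233 kips

t_e = 0.707 × 0.4375 = 0.3093 in.
R_nwl = 0.6 × 80 × 0.3093 × 22 = 326.6 kips (longitudinal, 2 welds).
R_nwt = 0.6 × 80 × 0.3093 × 8.5 = 126.2 kips (transverse, base value).
(i) R_nwl + R_nwt = 452.8 kips; (ii) 0.85 R_nwl + 1.5 R_nwt = 466.9 kips.
R_n = max = 466.9 kips [governs: (ii)]; R_n/Ω = 233.5 kips.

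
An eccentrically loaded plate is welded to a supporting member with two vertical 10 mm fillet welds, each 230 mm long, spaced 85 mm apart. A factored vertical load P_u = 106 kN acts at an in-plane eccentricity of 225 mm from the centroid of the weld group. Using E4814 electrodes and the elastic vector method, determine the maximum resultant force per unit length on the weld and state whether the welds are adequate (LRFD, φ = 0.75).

E48XX → F_EXX = 480 MPa.
Total weld length L_w = 460 mm. Treat welds as unit-width lines.
Polar moment about centroid: J = 2[d³/12 + d(b/2)²] = 2[230³/12 + 230×42.5²] = 2859000 mm³.
Direct shear f_v = P/L_w = 106×10³ / 460 = 230.4 N/mm (vertical).
Torsion M = P·e = 106×10³ × 225 = 23850000 N·mm.
Critical point at (x, y) = (42.5, 115) from centroid. f_tx = M·y/J = 959.4 N/mm; f_ty = M·x/J = 354.6 N/mm.
Resultant f_max = √[f_tx² + (f_v + f_ty)²] = √[959.4² + (230.4 + 354.6)²] = 1124 N/mm.
Capacity per unit length: φr_n = 0.75 × 0.6 × 480 × (0.707 × 10) = 1527 N/mm.
1124 ≤ 1527 → adequate.

f_max ≈ 1120 N/mm; adequate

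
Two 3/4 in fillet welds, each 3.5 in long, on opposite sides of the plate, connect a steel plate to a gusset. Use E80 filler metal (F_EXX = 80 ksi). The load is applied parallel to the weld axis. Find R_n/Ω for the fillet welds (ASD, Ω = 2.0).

R_n/Ω ≈ 89.1 kips

Effective throat t_e = 0.707 × 0.75 = 0.5302 in.
Total length L = 7 in; A_we = 0.5302 × 7 = 3.712 in².
F_nw = 0.6 F_EXX = 0.6 × 80 = 48 ksi.
R_n = 48 × 3.712 = 178.2 kips; R_n/Ω = 178.2/2.0 = 89.08 kips.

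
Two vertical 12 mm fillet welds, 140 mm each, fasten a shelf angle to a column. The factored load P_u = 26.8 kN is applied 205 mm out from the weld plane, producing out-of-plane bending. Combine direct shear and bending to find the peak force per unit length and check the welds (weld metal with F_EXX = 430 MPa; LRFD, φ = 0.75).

L_w = 2 × 140 = 280 mm; section modulus (unit throat) S = 2 × L²/6 = 6533 mm².
Direct shear f_v = P/L_w = 26.8×10³/280 = 95.71 N/mm.
Moment M = P × e = 26.8×10³ × 205 = 5494000 N·mm; bending f_b = M/S = 840.9 N/mm.
f_max = √(f_v² + f_b²) = √(95.71² + 840.9²) = 846.3 N/mm.
φr_n = 0.75 × 0.6 × 430 × (0.707 × 12) = 1642 N/mm → adequate.

f_max ≈ 846 N/mm; adequate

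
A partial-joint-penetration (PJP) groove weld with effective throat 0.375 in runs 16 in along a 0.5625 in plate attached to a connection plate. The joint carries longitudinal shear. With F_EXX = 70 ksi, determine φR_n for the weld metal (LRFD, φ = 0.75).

Effective throat (given) t_e = 0.375 in.
A_we = 0.375 × 16 = 6 in².
F_nw = 0.6 F_EXX = 42 ksi.
φR_n = 0.75 × 42 × 6 = 189 kips.

φR_n ≈ 189 kips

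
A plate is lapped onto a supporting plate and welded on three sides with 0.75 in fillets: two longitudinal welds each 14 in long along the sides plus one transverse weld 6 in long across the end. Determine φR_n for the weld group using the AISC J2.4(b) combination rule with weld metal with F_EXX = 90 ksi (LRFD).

φR_n ≈ 730 kips

t_e = 0.707 × 0.75 = 0.5302 in.
R_nwl = 0.6 × 90 × 0.5302 × 28 = 801.7 kips (longitudinal, 2 welds).
R_nwt = 0.6 × 90 × 0.5302 × 6 = 171.8 kips (transverse, base value).
(i) R_nwl + R_nwt = 973.5 kips; (ii) 0.85 R_nwl + 1.5 R_nwt = 939.2 kips.
R_n = max = 973.5 kips [governs: (i)]; φR_n = 730.2 kips.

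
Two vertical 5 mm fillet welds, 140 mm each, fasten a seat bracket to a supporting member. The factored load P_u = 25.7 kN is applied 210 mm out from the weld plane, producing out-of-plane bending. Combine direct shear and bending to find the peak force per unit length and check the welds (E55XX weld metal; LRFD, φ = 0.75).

E55XX → F_EXX = 550 MPa.
L_w = 2 × 140 = 280 mm; section modulus (unit throat) S = 2 × L²/6 = 6533 mm².
Direct shear f_v = P/L_w = 25.7×10³/280 = 91.79 N/mm.
Moment M = P × e = 25.7×10³ × 210 = 5397000 N·mm; bending f_b = M/S = 826.1 N/mm.
f_max = √(f_v² + f_b²) = √(91.79² + 826.1²) = 831.2 N/mm.
φr_n = 0.75 × 0.6 × 550 × (0.707 × 5) = 874.9 N/mm → adequate.

f_max ≈ 831 N/mm; adequate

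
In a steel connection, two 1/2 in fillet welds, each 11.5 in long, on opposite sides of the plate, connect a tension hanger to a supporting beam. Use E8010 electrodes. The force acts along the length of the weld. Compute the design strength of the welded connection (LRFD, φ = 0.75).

φR_n ≈ 293 kip

E80XX → F_EXX = 80 ksi.
Effective throat t_e = 0.707 × 0.5 = 0.3535 in.
Total length L = 23 in; A_we = 0.3535 × 23 = 8.13 in².
F_nw = 0.6 F_EXX = 0.6 × 80 = 48 ksi.
φR_n = 0.75 × 48 × 8.13 = 292.7 kip.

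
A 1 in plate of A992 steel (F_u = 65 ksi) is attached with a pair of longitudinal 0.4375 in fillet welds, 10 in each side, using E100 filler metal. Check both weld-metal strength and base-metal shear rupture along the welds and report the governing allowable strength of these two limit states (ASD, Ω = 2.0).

E100XX → F_EXX = 100 ksi.
t_e = 0.707 × 0.4375 = 0.3093 in; L = 20 in.
Weld metal: R_n/Ω = (1/2.0) × 0.6 × 100 × 0.3093 × 20 = 185.6 kip.
Base metal (shear rupture): R_n/Ω = (1/2.0) × 0.6 × 65 × 1 × 20 = 390 kip.
Governing: weld metal.

R_n/Ω ≈ 186 kip (weld metal governs)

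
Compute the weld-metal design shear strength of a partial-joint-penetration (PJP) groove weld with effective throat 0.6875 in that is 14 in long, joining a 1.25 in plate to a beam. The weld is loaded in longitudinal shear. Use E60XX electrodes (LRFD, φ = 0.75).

E60XX → F_EXX = 60 ksi.
Effective throat (given) t_e = 0.6875 in.
A_we = 0.6875 × 14 = 9.625 in².
F_nw = 0.6 F_EXX = 36 ksi.
φR_n = 0.75 × 36 × 9.625 = 259.9 kips.

φR_n ≈ 260 kips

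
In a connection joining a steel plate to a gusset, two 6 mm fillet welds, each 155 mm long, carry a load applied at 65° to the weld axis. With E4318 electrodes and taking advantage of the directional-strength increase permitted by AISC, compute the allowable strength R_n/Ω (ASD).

E43XX → F_EXX = 430 MPa.
t_e = 0.707 × 6 = 4.242 mm; A_we = 4.242 × 310 = 1315 mm².
Directional factor: 1.0 + 0.5 sin^1.5(65°) = 1.431.
F_nw = 0.6 × 430 × 1.431 = 369.3 MPa.
R_n/Ω = (369.3 × 1315) / 2.0 × 10⁻³ = 242.8 kN.

R_n/Ω ≈ 243 kN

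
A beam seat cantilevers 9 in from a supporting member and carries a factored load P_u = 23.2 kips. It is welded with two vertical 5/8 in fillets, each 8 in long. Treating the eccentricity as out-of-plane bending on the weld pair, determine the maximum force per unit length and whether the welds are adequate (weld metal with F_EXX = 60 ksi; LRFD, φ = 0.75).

L_w = 2 × 8 = 16 in; section modulus (unit throat) S = 2 × L²/6 = 21.33 in².
Direct shear f_v = P/L_w = 23.2/16 = 1.45 kip/in.
Moment M = P × e = 23.2 × 9 = 208.8 kip·in; bending f_b = M/S = 9.787 kip/in.
f_max = √(f_v² + f_b²) = √(1.45² + 9.787²) = 9.894 kip/in.
φr_n = 0.75 × 0.6 × 60 × (0.707 × 0.625) = 11.93 kip/in → adequate.

f_max ≈ 9.89 kip/in; adequate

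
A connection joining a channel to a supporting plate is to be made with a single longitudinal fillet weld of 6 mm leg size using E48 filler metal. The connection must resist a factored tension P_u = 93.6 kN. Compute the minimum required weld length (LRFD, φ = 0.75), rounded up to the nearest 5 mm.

E48XX → F_EXX = 480 MPa.
Throat t_e = 0.707 × 6 = 4.242 mm.
φr_n = 0.75 × 0.6 × 480 × 4.242 × 10⁻³ = 0.9163 kN/mm.
L_req = P_u / φr_n = 93.6 / 0.9163 = 102.2 mm total.
Round up → use L = 105 mm.

L = 105 mm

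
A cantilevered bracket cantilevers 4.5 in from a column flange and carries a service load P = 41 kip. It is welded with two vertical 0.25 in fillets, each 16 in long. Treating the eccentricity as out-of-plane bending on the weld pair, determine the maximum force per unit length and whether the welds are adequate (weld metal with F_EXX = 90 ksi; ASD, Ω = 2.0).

f_max ≈ 2.51 kip/in; adequate

L_w = 2 × 16 = 32 in; section modulus (unit throat) S = 2 × L²/6 = 85.33 in².
Direct shear f_v = P/L_w = 41/32 = 1.281 kip/in.
Moment M = P × e = 41 × 4.5 = 184.5 kip·in; bending f_b = M/S = 2.162 kip/in.
f_max = √(f_v² + f_b²) = √(1.281² + 2.162²) = 2.513 kip/in.
r_n/Ω = (1/2.0) × 0.6 × 90 × (0.707 × 0.25) = 4.772 kip/in → adequate.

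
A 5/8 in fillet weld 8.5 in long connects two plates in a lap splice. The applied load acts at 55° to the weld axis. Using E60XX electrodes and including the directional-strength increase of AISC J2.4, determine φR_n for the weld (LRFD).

E60XX → F_EXX = 60 ksi.
t_e = 0.707 × 0.625 = 0.4419 in; A_we = 0.4419 × 8.5 = 3.756 in².
Directional factor: 1.0 + 0.5 sin^1.5(55°) = 1.371.
F_nw = 0.6 × 60 × 1.371 = 49.35 ksi.
φR_n = 0.75 × 49.35 × 3.756 = 139 kip.

φR_n ≈ 139 kip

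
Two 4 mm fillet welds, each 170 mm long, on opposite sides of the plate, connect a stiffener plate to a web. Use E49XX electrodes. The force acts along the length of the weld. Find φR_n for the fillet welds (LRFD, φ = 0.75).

E49XX → F_EXX = 490 MPa.
Effective throat t_e = 0.707 × 4 = 2.828 mm.
Total length L = 340 mm; A_we = 2.828 × 340 = 961.5 mm².
F_nw = 0.6 F_EXX = 0.6 × 490 = 294 MPa.
φR_n = 0.75 × 294 × 961.5 × 10⁻³ = 212 kN.

φR_n ≈ 212 kN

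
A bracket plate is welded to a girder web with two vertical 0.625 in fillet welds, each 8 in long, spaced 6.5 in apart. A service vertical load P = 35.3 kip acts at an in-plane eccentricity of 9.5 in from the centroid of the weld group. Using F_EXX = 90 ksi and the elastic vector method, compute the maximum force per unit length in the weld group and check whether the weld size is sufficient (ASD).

Total weld length L_w = 16 in. Treat welds as unit-width lines.
Polar moment about centroid: J = 2[d³/12 + d(b/2)²] = 2[8³/12 + 8×3.25²] = 254.3 in³.
Direct shear f_v = P/L_w = 35.3 / 16 = 2.206 kip/in (vertical).
Torsion M = P·e = 35.3 × 9.5 = 335.35 kip·in.
Critical point at (x, y) = (3.25, 4) from centroid. f_tx = M·y/J = 5.274 kip/in; f_ty = M·x/J = 4.285 kip/in.
Resultant f_max = √[f_tx² + (f_v + f_ty)²] = √[5.274² + (2.206 + 4.285)²] = 8.364 kip/in.
Capacity per unit length: r_n/Ω = (1/2.0) × 0.6 × 90 × (0.707 × 0.625) = 11.93 kip/in.
8.364 ≤ 11.93 → adequate.

f_max ≈ 8.36 kip/in; adequate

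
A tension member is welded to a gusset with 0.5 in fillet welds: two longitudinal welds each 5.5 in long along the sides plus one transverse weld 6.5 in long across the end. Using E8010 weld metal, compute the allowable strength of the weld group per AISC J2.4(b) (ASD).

R_n/Ω ≈ 162 kips

E80XX → F_EXX = 80 ksi.
t_e = 0.707 × 0.5 = 0.3535 in.
R_nwl = 0.6 × 80 × 0.3535 × 11 = 186.6 kips (longitudinal, 2 welds).
R_nwt = 0.6 × 80 × 0.3535 × 6.5 = 110.3 kips (transverse, base value).
(i) R_nwl + R_nwt = 296.9 kips; (ii) 0.85 R_nwl + 1.5 R_nwt = 324.1 kips.
R_n = max = 324.1 kips [governs: (ii)]; R_n/Ω = 162 kips.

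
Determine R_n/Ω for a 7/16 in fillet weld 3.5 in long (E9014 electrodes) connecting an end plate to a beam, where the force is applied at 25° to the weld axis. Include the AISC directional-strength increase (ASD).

R_n/Ω ≈ 33.2 kip

E90XX → F_EXX = 90 ksi.
t_e = 0.707 × 0.4375 = 0.3093 in; A_we = 0.3093 × 3.5 = 1.083 in².
Directional factor: 1.0 + 0.5 sin^1.5(25°) = 1.137.
F_nw = 0.6 × 90 × 1.137 = 61.42 ksi.
R_n/Ω = (61.42 × 1.083) / 2.0 = 33.25 kip.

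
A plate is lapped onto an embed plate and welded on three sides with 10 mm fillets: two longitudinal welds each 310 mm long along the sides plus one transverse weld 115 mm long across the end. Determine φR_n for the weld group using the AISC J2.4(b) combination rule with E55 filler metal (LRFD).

E55XX → F_EXX = 550 MPa.
t_e = 0.707 × 10 = 7.07 mm.
R_nwl = 0.6 × 550 × 7.07 × 620 × 10⁻³ = 1447 kN (longitudinal, 2 welds).
R_nwt = 0.6 × 550 × 7.07 × 115 × 10⁻³ = 268.3 kN (transverse, base value).
(i) R_nwl + R_nwt = 1715 kN; (ii) 0.85 R_nwl + 1.5 R_nwt = 1632 kN.
R_n = max = 1715 kN [governs: (i)]; φR_n = 1286 kN.

φR_n ≈ 1290 kN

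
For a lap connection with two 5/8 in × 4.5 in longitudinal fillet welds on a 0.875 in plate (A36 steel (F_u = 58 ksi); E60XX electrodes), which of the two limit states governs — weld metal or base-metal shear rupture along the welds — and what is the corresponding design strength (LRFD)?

φR_n ≈ 107 kip (weld metal governs)

E60XX → F_EXX = 60 ksi.
t_e = 0.707 × 0.625 = 0.4419 in; L = 9 in.
Weld metal: φR_n = 0.75 × 0.6 × 60 × 0.4419 × 9 = 107.4 kip.
Base metal (shear rupture): φR_n = 0.75 × 0.6 × 58 × 0.875 × 9 = 205.5 kip.
Governing: weld metal.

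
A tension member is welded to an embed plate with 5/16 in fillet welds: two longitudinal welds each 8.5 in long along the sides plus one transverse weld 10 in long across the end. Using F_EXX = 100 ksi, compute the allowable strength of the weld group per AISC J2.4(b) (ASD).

t_e = 0.707 × 0.3125 = 0.2209 in.
R_nwl = 0.6 × 100 × 0.2209 × 17 = 225.4 kips (longitudinal, 2 welds).
R_nwt = 0.6 × 100 × 0.2209 × 10 = 132.6 kips (transverse, base value).
(i) R_nwl + R_nwt = 357.9 kips; (ii) 0.85 R_nwl + 1.5 R_nwt = 390.4 kips.
R_n = max = 390.4 kips [governs: (ii)]; R_n/Ω = 195.2 kips.

R_n/Ω ≈ 195 kips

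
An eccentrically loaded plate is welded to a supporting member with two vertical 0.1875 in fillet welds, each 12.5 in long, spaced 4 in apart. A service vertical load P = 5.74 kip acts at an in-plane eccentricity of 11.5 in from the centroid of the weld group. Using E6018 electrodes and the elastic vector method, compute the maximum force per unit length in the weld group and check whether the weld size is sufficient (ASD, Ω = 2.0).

E60XX → F_EXX = 60 ksi.
Total weld length L_w = 25 in. Treat welds as unit-width lines.
Polar moment about centroid: J = 2[d³/12 + d(b/2)²] = 2[12.5³/12 + 12.5×2²] = 425.5 in³.
Direct shear f_v = P/L_w = 5.74 / 25 = 0.2296 kip/in (vertical).
Torsion M = P·e = 5.74 × 11.5 = 66.01 kip·in.
Critical point at (x, y) = (2, 6.25) from centroid. f_tx = M·y/J = 0.9695 kip/in; f_ty = M·x/J = 0.3103 kip/in.
Resultant f_max = √[f_tx² + (f_v + f_ty)²] = √[0.9695² + (0.2296 + 0.3103)²] = 1.11 kip/in.
Capacity per unit length: r_n/Ω = (1/2.0) × 0.6 × 60 × (0.707 × 0.1875) = 2.386 kip/in.
1.11 ≤ 2.386 → adequate.

f_max ≈ 1.11 kip/in; adequate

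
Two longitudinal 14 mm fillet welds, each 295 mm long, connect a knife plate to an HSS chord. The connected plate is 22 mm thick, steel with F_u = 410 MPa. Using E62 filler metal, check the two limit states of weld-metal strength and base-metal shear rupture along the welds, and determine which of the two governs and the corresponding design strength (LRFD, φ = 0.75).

E62XX → F_EXX = 620 MPa.
t_e = 0.707 × 14 = 9.898 mm; L = 590 mm.
Weld metal: φR_n = 0.75 × 0.6 × 620 × 9.898 × 590 × 10⁻³ = 1629 kN.
Base metal (shear rupture): φR_n = 0.75 × 0.6 × 410 × 22 × 590 × 10⁻³ = 2395 kN.
Governing: weld metal.

φR_n ≈ 1630 kN (weld metal governs)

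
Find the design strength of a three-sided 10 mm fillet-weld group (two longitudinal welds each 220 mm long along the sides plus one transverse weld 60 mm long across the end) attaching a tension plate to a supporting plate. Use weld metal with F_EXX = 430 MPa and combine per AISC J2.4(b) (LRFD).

φR_n ≈ 684 kN

t_e = 0.707 × 10 = 7.07 mm.
R_nwl = 0.6 × 430 × 7.07 × 440 × 10⁻³ = 802.6 kN (longitudinal, 2 welds).
R_nwt = 0.6 × 430 × 7.07 × 60 × 10⁻³ = 109.4 kN (transverse, base value).
(i) R_nwl + R_nwt = 912 kN; (ii) 0.85 R_nwl + 1.5 R_nwt = 846.4 kN.
R_n = max = 912 kN [governs: (i)]; φR_n = 684 kN.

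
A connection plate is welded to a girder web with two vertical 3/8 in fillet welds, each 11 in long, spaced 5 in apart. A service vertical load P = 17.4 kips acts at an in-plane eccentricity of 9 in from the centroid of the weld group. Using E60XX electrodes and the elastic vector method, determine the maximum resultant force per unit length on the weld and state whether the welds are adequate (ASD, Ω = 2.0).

E60XX → F_EXX = 60 ksi.
Total weld length L_w = 22 in. Treat welds as unit-width lines.
Polar moment about centroid: J = 2[d³/12 + d(b/2)²] = 2[11³/12 + 11×2.5²] = 359.3 in³.
Direct shear f_v = P/L_w = 17.4 / 22 = 0.7909 kip/in (vertical).
Torsion M = P·e = 17.4 × 9 = 156.6 kip·in.
Critical point at (x, y) = (2.5, 5.5) from centroid. f_tx = M·y/J = 2.397 kip/in; f_ty = M·x/J = 1.09 kip/in.
Resultant f_max = √[f_tx² + (f_v + f_ty)²] = √[2.397² + (0.7909 + 1.09)²] = 3.047 kip/in.
Capacity per unit length: r_n/Ω = (1/2.0) × 0.6 × 60 × (0.707 × 0.375) = 4.772 kip/in.
3.047 ≤ 4.772 → adequate.

f_max ≈ 3.05 kip/in; adequate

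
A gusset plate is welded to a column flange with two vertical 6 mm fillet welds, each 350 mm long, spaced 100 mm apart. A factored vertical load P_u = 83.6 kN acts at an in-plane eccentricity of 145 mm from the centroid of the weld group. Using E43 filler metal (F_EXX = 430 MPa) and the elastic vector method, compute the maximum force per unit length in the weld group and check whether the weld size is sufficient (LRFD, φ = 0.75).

Total weld length L_w = 700 mm. Treat welds as unit-width lines.
Polar moment about centroid: J = 2[d³/12 + d(b/2)²] = 2[350³/12 + 350×50²] = 8896000 mm³.
Direct shear f_v = P/L_w = 83.6×10³ / 700 = 119.4 N/mm (vertical).
Torsion M = P·e = 83.6×10³ × 145 = 12122000 N·mm.
Critical point at (x, y) = (50, 175) from centroid. f_tx = M·y/J = 238.5 N/mm; f_ty = M·x/J = 68.13 N/mm.
Resultant f_max = √[f_tx² + (f_v + f_ty)²] = √[238.5² + (119.4 + 68.13)²] = 303.4 N/mm.
Capacity per unit length: φr_n = 0.75 × 0.6 × 430 × (0.707 × 6) = 820.8 N/mm.
303.4 ≤ 820.8 → adequate.

f_max ≈ 303 N/mm; adequate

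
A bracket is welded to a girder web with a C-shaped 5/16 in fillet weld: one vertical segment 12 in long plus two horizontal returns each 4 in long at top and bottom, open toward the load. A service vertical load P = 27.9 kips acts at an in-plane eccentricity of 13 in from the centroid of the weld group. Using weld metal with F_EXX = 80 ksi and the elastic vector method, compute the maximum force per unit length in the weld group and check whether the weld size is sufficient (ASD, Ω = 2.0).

f_max ≈ 6.12 kip/in; NOT adequate

Total weld length L_w = 20 in. Treat welds as unit-width lines.
Centroid: x̄ = 2×4×2 / 20 = 0.8 in from the vertical weld.
Polar moment about centroid: J = I_x + I_y = [12³/12 + 2×4×6²] + [12×0.8² + 2(4³/12 + 4×1.2²)] = 461.9 in³.
Direct shear f_v = P/L_w = 27.9 / 20 = 1.395 kip/in (vertical).
Torsion M = P·e = 27.9 × 13 = 362.7 kip·in.
Critical point at (x, y) = (3.2, 6) from centroid. f_tx = M·y/J = 4.712 kip/in; f_ty = M·x/J = 2.513 kip/in.
Resultant f_max = √[f_tx² + (f_v + f_ty)²] = √[4.712² + (1.395 + 2.513)²] = 6.121 kip/in.
Capacity per unit length: r_n/Ω = (1/2.0) × 0.6 × 80 × (0.707 × 0.3125) = 5.302 kip/in.
6.121 > 5.302 → NOT adequate.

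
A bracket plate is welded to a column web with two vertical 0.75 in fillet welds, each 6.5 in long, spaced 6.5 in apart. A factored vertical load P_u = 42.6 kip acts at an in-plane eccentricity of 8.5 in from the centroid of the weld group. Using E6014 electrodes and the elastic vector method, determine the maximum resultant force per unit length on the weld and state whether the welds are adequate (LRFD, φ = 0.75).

E60XX → F_EXX = 60 ksi.
Total weld length L_w = 13 in. Treat welds as unit-width lines.
Polar moment about centroid: J = 2[d³/12 + d(b/2)²] = 2[6.5³/12 + 6.5×3.25²] = 183.1 in³.
Direct shear f_v = P/L_w = 42.6 / 13 = 3.277 kip/in (vertical).
Torsion M = P·e = 42.6 × 8.5 = 362.1 kip·in.
Critical point at (x, y) = (3.25, 3.25) from centroid. f_tx = M·y/J = 6.428 kip/in; f_ty = M·x/J = 6.428 kip/in.
Resultant f_max = √[f_tx² + (f_v + f_ty)²] = √[6.428² + (3.277 + 6.428)²] = 11.64 kip/in.
Capacity per unit length: φr_n = 0.75 × 0.6 × 60 × (0.707 × 0.75) = 14.32 kip/in.
11.64 ≤ 14.32 → adequate.

f_max ≈ 11.6 kip/in; adequate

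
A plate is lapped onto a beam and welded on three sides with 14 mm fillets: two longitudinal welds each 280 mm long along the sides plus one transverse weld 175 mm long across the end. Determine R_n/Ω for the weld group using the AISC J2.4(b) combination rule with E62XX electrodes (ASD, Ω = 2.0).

E62XX → F_EXX = 620 MPa.
t_e = 0.707 × 14 = 9.898 mm.
R_nwl = 0.6 × 620 × 9.898 × 560 × 10⁻³ = 2062 kN (longitudinal, 2 welds).
R_nwt = 0.6 × 620 × 9.898 × 175 × 10⁻³ = 644.4 kN (transverse, base value).
(i) R_nwl + R_nwt = 2706 kN; (ii) 0.85 R_nwl + 1.5 R_nwt = 2719 kN.
R_n = max = 2719 kN [governs: (ii)]; R_n/Ω = 1360 kN.

R_n/Ω ≈ 1360 kN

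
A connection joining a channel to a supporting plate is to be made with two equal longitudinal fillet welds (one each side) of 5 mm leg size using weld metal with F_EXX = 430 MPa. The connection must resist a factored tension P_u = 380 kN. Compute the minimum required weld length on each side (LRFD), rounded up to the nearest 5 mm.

Throat t_e = 0.707 × 5 = 3.535 mm.
φr_n = 0.75 × 0.6 × 430 × 3.535 × 10⁻³ = 0.684 kN/mm.
L_req = P_u / φr_n = 380 / 0.684 = 555.5 mm total.
Per side: 555.5 / 2 = 277.8 mm.
Round up → use L = 280 mm on each side.

L = 280 mm on each side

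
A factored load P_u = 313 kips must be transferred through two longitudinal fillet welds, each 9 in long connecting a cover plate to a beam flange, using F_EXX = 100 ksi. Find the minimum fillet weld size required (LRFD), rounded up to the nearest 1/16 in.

w = 9/16 in

Total weld length L = 18 in.
Required throat t_e = P_u / (φ × 0.6 F_EXX × L) = 313 / (0.75 × 0.6 × 100 × 18) = 0.3864 in.
Required leg w = t_e / 0.707 = 0.5466 in → use 9/16 in.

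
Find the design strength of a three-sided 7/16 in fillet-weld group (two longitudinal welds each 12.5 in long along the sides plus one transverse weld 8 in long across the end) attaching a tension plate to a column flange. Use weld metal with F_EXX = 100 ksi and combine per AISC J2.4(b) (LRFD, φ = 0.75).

t_e = 0.707 × 0.4375 = 0.3093 in.
R_nwl = 0.6 × 100 × 0.3093 × 25 = 464 kips (longitudinal, 2 welds).
R_nwt = 0.6 × 100 × 0.3093 × 8 = 148.5 kips (transverse, base value).
(i) R_nwl + R_nwt = 612.4 kips; (ii) 0.85 R_nwl + 1.5 R_nwt = 617.1 kips.
R_n = max = 617.1 kips [governs: (ii)]; φR_n = 462.8 kips.

φR_n ≈ 463 kips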